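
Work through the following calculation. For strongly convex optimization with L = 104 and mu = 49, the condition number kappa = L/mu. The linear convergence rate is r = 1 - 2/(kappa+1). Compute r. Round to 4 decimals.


Step 1: Compute the condition number.
kappa = L/mu = 104/49 = 2.1224
Step 2: Compute the convergence rate.
r = 1 - 2/(kappa + 1) = 1 - 2*mu/(L + mu) = (L - mu)/(L + mu) = 55/153 = 0.3595


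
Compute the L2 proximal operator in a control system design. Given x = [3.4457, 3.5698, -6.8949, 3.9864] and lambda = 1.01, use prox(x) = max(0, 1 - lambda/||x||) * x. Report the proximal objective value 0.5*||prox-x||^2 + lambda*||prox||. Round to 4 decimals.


Step 1: Compute ||x||.
||x|| = 9.3834
Step 2: Compute scaling factor.
scale = max(0, 1 - 1.01/9.3834) = 0.8924
Step 3: prox(x) = [3.0748, 3.1856, -6.1528, 3.5573]
||prox(x)|| = 8.3734
Step 4: Proximal objective.
0.5*||prox-x||^2 = 0.5101
lambda*||prox|| = 8.4571
Total = 8.9671


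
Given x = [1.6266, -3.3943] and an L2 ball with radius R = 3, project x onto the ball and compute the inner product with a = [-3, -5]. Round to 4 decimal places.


Step 1: Compute ||x|| (intermediates to 6 decimals).
||x|| = sqrt(1.6266^2 + (-3.3943)^2) = 3.763921
Step 2: Project.
Since ||x|| > R, scale = R/||x|| = 3/3.763921 = 0.797041, proj(x) = scale * x
proj(x) = [1.296467, -2.705396]
Step 3: Dot product.
a^T * proj(x) = -3*1.296467 - 5*(-2.705396) = 9.6376


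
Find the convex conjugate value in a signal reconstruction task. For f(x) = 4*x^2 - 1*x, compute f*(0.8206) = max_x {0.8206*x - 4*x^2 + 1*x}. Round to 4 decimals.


f*(y) = sup_x {y*x - a*x^2 - b*x} = sup_x {(y-b)*x - a*x^2}
FOC: (y - b) - 2a*x = 0 => x* = (y - b)/(2a)
x* = (0.8206 + 1)/(2*4) = 0.2276
f*(0.8206) = (y-b)^2/(4a) = (0.8206 + 1)^2/(4*4)
= 3.3146/16 = 0.2072


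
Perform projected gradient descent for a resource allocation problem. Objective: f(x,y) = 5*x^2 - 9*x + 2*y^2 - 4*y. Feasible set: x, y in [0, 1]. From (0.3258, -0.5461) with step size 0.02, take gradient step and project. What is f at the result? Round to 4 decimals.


Step 1: Compute gradient at (0.3258, -0.5461).
grad_x = 2*5*0.3258 - 9 = -5.742
grad_y = 2*2*-0.5461 - 4 = -6.1844
Step 2: Gradient step.
x_raw = 0.3258 - 0.02*-5.742 = 0.4406
y_raw = -0.5461 - 0.02*-6.1844 = -0.4224
Step 3: Project onto [0, 1].
x_proj = clip(0.4406) = 0.4406
y_proj = clip(-0.4224) = 0.0
Step 4: Evaluate f.
f(0.4406, 0.0) = -2.9949


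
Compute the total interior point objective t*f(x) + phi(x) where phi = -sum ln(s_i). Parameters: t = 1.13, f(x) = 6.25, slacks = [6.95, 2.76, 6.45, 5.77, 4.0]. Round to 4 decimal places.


Step 1: Compute log-barrier.
ln values: [1.9387, 1.0152, 1.8641, 1.7527, 1.3863]
phi = -(1.9387 + 1.0152 + 1.8641 + 1.7527 + 1.3863) = -7.957
Step 2: Compute augmented objective.
t*f(x) = 1.13*6.25 = 7.0625
Total = 7.0625 - 7.957 = -0.8945


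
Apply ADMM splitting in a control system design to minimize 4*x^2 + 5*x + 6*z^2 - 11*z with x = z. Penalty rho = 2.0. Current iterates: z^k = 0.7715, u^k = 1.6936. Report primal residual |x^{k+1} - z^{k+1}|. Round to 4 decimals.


ADMM iteration with rho = 2.0, z^k = 0.7715, u^k = 1.6936
Step 1: x-update.
Minimize 4*x^2 + 5*x + (2.0/2)*(x - 0.7715 + 1.6936)^2
FOC: (2*4 + 2.0)*x = -5 + 2.0*(0.7715 - 1.6936)
x^{k+1} = -0.6844
Step 2: z-update.
Minimize 6*z^2 - 11*z + (2.0/2)*(-0.6844 - z + 1.6936)^2
FOC: (2*6 + 2.0)*z = 11 + 2.0*(-0.6844 + 1.6936)
z^{k+1} = 0.9299
Step 3: u-update.
u^{k+1} = 1.6936 - 0.6844 - 0.9299 = 0.0793
Step 4: Primal residual = |-0.6844 - 0.9299| = 1.6143


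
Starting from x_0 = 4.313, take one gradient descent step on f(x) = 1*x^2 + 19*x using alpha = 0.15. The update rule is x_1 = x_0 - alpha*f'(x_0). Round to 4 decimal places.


We compute the gradient at x_0 and apply the update.
f'(x) = 2*x + 19
f'(4.313) = 2*4.313 + 19 = 27.626
x_1 = 4.313 - 0.15*27.626 = 0.1691


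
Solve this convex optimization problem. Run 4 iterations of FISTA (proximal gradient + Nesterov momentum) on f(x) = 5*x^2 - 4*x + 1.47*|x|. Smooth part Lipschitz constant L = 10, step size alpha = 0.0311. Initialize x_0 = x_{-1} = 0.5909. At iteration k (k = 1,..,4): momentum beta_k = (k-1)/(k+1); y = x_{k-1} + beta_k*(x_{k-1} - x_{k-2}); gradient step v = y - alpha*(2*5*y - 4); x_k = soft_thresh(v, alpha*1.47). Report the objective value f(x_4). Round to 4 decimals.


FISTA on f(x) = 5*x^2 - 4*x + 1.47*|x|
L = 10, alpha = 0.0311
Iteration 1: beta = 0.0, y = 0.5909 + 0.0*(0.5909 - 0.5909) = 0.5909
  grad(y) = 1.909, v = y - alpha*grad = 0.5315
  prox(v) = soft_thresh(0.5315, 0.0457) = 0.4858
Iteration 2: beta = 0.3333, y = 0.4858 + 0.3333*(0.4858 - 0.5909) = 0.4508
  grad(y) = 0.5078, v = y - alpha*grad = 0.435
  prox(v) = soft_thresh(0.435, 0.0457) = 0.3893
Iteration 3: beta = 0.5, y = 0.3893 + 0.5*(0.3893 - 0.4858) = 0.341
  grad(y) = -0.59, v = y - alpha*grad = 0.3594
  prox(v) = soft_thresh(0.3594, 0.0457) = 0.3136
Iteration 4: beta = 0.6, y = 0.3136 + 0.6*(0.3136 - 0.3893) = 0.2683
  grad(y) = -1.3175, v = y - alpha*grad = 0.3092
  prox(v) = soft_thresh(0.3092, 0.0457) = 0.2635
f(x_4) = 5*0.2635^2 - 4*0.2635 + 1.47*|0.2635| = -0.3195


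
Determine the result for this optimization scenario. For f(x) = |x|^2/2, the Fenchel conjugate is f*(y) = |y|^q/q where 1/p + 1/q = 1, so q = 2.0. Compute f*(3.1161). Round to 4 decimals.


The conjugate exponent q satisfies 1/p + 1/q = 1.
p = 2, so q = 2/(2 - 1) = 2.0
|y|^q = 3.1161^2.0 = 9.7101
f*(3.1161) = 9.7101 / 2.0 = 4.855


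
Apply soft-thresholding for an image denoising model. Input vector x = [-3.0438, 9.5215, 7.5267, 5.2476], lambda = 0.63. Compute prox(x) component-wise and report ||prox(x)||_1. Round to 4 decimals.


Soft-thresholding with lambda = 0.63:
prox(-3.0438) = sign(-3.0438)*max(|-3.0438| - 0.63, 0) = -2.4138
prox(9.5215) = sign(9.5215)*max(|9.5215| - 0.63, 0) = 8.8915
prox(7.5267) = sign(7.5267)*max(|7.5267| - 0.63, 0) = 6.8967
prox(5.2476) = sign(5.2476)*max(|5.2476| - 0.63, 0) = 4.6176
prox(x) = [-2.4138, 8.8915, 6.8967, 4.6176]
||prox(x)||_1 = 2.4138 + 8.8915 + 6.8967 + 4.6176 = 22.8196


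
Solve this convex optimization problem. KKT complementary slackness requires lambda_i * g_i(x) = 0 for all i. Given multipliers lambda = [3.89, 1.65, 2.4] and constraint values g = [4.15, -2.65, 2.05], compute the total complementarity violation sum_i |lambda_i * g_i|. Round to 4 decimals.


KKT complementary slackness check:
lambda_1 * g_1 = 3.89 * 4.15 = 16.1435
lambda_2 * g_2 = 1.65 * -2.65 = -4.3725
lambda_3 * g_3 = 2.4 * 2.05 = 4.92
Total violation = 16.1435 + 4.3725 + 4.92 = 25.436


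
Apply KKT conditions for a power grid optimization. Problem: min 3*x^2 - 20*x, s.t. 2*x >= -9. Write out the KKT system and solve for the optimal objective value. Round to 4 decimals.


Step 1: Try lambda = 0 (constraint inactive).
Stationarity: 2*3*x - 20 = 0
x* = 20/(2*3) = 10/3 = 3.3333 (rounded; the exact value 10/3 is used below)
Check constraint: 2*3.3333 = 6.6666 >= -9 -- satisfied.
Step 2: Compute optimal value.
f(x*) = 3*(10/3)^2 - 20*(10/3) = -33.3333


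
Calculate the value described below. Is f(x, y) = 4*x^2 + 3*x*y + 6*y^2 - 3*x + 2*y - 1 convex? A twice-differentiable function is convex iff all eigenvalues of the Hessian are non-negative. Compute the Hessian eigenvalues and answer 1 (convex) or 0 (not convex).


The Hessian of f(x,y) = 4*x^2 + 3*x*y + 6*y^2 - 3*x + 2*y - 1 is:
H = [[8, 3], [3, 12]]
Trace = 8 + 12 = 20
Determinant = 8*12 - (3)^2 = 87
Discriminant = (20)^2 - 4*87 = 52.0
Eigenvalues: lambda_1 = 6.3944, lambda_2 = 13.6056
The function is convex.

1


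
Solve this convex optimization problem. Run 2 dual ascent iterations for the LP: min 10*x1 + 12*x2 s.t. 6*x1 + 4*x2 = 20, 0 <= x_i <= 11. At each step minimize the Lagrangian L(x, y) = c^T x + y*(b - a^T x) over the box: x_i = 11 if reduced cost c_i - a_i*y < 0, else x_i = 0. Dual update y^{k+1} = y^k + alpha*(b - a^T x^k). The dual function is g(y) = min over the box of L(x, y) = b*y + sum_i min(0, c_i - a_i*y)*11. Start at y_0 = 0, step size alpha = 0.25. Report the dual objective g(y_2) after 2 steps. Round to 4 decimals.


Dual ascent for LP: min 10*x1 + 12*x2, 6*x1 + 4*x2 = 20, 0 <= x_i <= 11
Step 1: y^k = 0.0, reduced costs: (10.0, 12.0)
  x^k = (0.0, 0.0), subgradient = b - a^T x = 20.0
  y^{k+1} = 0.0 + 0.25*20.0 = 5.0
Step 2: y^k = 5.0, reduced costs: (-20.0, -8.0)
  x^k = (11.0, 11.0), subgradient = b - a^T x = -90.0
  y^{k+1} = 5.0 + 0.25*-90.0 = -17.5
Dual objective at y_2 = -17.5: reduced costs (115.0, 82.0), box minimizer x = (0.0, 0.0)
g(y_2) = b*y + (c1 - a1*y)*x1 + (c2 - a2*y)*x2 = 20*(-17.5) + 115.0*0.0 + 82.0*0.0 = -350.0 + 0.0 + 0.0 = -350.0


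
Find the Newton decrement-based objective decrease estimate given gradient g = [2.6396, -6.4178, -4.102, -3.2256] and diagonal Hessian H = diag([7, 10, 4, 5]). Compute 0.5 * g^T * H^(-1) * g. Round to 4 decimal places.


Step 1: H is diagonal, so H^(-1) * g = [0.3771, -0.6418, -1.0255, -0.6451].
Step 2: g^T H^(-1) g = sum_i g_i^2 / H_ii
  = (2.6396)^2/7 + (-6.4178)^2/10 + (-4.102)^2/4 + (-3.2256)^2/5
  = 0.9954 + 4.1188 + 4.2066 + 2.0809 = 11.4017
Step 3: Objective decrease = 0.5 * g^T H^(-1) g = 5.7008


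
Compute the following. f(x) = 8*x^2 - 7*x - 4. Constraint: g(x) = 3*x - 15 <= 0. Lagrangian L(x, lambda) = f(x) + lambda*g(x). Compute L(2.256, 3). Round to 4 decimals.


Step 1: Evaluate f(x).
f(2.256) = 8*2.256^2 - 7*2.256 - 4 = 20.9243
Step 2: Evaluate g(x).
g(2.256) = 3*2.256 - 15 = -8.232
Step 3: Compute Lagrangian.
L = 20.9243 + 3*-8.232 = -3.7717


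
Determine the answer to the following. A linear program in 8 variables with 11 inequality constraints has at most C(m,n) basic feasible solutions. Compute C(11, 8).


Each vertex corresponds to some choice of n active constraints out of m, so the number of vertices is at most C(m, n) = m! / (n!(m-n)!).
m = 11, n = 8
Numerator: 11 * 10 * 9 * 8 * 7 * 6 * 5 * 4
Denominator: 8! = 40320
C(11, 8) = 165


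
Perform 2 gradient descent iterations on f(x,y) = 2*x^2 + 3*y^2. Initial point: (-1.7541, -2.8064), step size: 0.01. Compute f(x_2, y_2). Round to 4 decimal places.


Gradient descent on f(x,y) = 2*x^2 + 3*y^2.
Starting point: (-1.7541, -2.8064), alpha = 0.01
Step 1: grad_x = 2*2*-1.7541 = -7.0164, grad_y = 2*3*-2.8064 = -16.8384
  x_1 = -1.7541 - 0.01*-7.0164 = -1.6839
  y_1 = -2.8064 - 0.01*-16.8384 = -2.638
Step 2: grad_x = 2*2*-1.6839 = -6.7357, grad_y = 2*3*-2.638 = -15.8281
  x_2 = -1.6839 - 0.01*-6.7357 = -1.6166
  y_2 = -2.638 - 0.01*-15.8281 = -2.4797
f(-1.6166, -2.4797) = 2*(-1.6166)^2 + 3*(-2.4797)^2 = 23.6739


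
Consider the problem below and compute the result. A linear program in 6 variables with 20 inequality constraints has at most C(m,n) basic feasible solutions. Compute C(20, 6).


Each vertex corresponds to some choice of n active constraints out of m, so the number of vertices is at most C(m, n) = m! / (n!(m-n)!).
m = 20, n = 6
Numerator: 20 * 19 * 18 * 17 * 16 * 15
Denominator: 6! = 720
C(20, 6) = 38760


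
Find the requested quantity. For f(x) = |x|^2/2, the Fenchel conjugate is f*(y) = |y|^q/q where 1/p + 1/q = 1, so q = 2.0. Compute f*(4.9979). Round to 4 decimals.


The conjugate exponent q satisfies 1/p + 1/q = 1.
p = 2, so q = 2/(2 - 1) = 2.0
|y|^q = 4.9979^2.0 = 24.979
f*(4.9979) = 24.979 / 2.0 = 12.4895


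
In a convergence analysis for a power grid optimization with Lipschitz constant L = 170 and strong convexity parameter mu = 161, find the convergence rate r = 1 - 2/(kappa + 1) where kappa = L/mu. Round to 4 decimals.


Step 1: Compute the condition number.
kappa = L/mu = 170/161 = 1.0559
Step 2: Compute the convergence rate.
r = 1 - 2/(kappa + 1) = 1 - 2*mu/(L + mu) = (L - mu)/(L + mu) = 9/331 = 0.0272


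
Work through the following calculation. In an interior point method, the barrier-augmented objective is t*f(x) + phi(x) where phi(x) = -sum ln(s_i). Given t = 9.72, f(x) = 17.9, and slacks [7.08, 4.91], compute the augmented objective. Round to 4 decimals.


Step 1: Compute log-barrier.
ln values: [1.9573, 1.5913]
phi = -(1.9573 + 1.5913) = -3.5485
Step 2: Compute augmented objective.
t*f(x) = 9.72*17.9 = 173.988
Total = 173.988 - 3.5485 = 170.4395


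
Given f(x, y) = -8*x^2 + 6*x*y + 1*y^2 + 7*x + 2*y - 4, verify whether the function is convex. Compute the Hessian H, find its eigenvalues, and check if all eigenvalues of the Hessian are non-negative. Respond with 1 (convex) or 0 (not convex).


The Hessian of f(x,y) = -8*x^2 + 6*x*y + 1*y^2 + 7*x + 2*y - 4 is:
H = [[-16, 6], [6, 2]]
Trace = -16 + 2 = -14
Determinant = -16*2 - (6)^2 = -68
Discriminant = (-14)^2 - 4*-68 = 468.0
Eigenvalues: lambda_1 = -17.8167, lambda_2 = 3.8167
The function is not convex.

0


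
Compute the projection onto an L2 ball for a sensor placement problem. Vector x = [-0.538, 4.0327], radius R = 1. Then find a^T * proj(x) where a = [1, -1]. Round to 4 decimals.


Step 1: Compute ||x|| (intermediates to 6 decimals).
||x|| = sqrt((-0.538)^2 + 4.0327^2) = 4.068429
Step 2: Project.
Since ||x|| > R, scale = R/||x|| = 1/4.068429 = 0.245795, proj(x) = scale * x
proj(x) = [-0.132238, 0.991217]
Step 3: Dot product.
a^T * proj(x) = 1*(-0.132238) - 1*0.991217 = -1.1235


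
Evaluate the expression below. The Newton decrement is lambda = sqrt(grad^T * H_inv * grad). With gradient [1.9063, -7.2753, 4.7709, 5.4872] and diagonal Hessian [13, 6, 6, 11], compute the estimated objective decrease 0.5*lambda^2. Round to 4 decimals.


Step 1: H is diagonal, so H^(-1) * g = [0.1466, -1.2126, 0.7952, 0.4988].
Step 2: g^T H^(-1) g = sum_i g_i^2 / H_ii
  = (1.9063)^2/13 + (-7.2753)^2/6 + (4.7709)^2/6 + (5.4872)^2/11
  = 0.2795 + 8.8217 + 3.7936 + 2.7372 = 15.632
Step 3: Objective decrease = 0.5 * g^T H^(-1) g = 7.816


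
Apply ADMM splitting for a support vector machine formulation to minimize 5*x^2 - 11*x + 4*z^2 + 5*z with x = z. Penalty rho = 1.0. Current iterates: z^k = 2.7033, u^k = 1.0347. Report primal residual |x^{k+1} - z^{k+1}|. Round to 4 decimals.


ADMM iteration with rho = 1.0, z^k = 2.7033, u^k = 1.0347
Step 1: x-update.
Minimize 5*x^2 - 11*x + (1.0/2)*(x - 2.7033 + 1.0347)^2
FOC: (2*5 + 1.0)*x = 11 + 1.0*(2.7033 - 1.0347)
x^{k+1} = 1.1517
Step 2: z-update.
Minimize 4*z^2 + 5*z + (1.0/2)*(1.1517 - z + 1.0347)^2
FOC: (2*4 + 1.0)*z = -5 + 1.0*(1.1517 + 1.0347)
z^{k+1} = -0.3126
Step 3: u-update.
u^{k+1} = 1.0347 + 1.1517 + 0.3126 = 2.499
Step 4: Primal residual = |1.1517 + 0.3126| = 1.4643


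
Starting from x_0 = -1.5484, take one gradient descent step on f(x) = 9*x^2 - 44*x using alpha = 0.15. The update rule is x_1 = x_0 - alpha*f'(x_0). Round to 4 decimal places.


We compute the gradient at x_0 and apply the update.
f'(x) = 18*x - 44
f'(-1.5484) = 18*-1.5484 - 44 = -71.8712
x_1 = -1.5484 - 0.15*-71.8712 = 9.2323


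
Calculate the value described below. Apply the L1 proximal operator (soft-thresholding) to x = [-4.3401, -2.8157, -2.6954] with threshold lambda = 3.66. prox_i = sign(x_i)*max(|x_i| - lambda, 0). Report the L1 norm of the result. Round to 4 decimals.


Soft-thresholding with lambda = 3.66:
prox(-4.3401) = sign(-4.3401)*max(|-4.3401| - 3.66, 0) = -0.6801
prox(-2.8157) = sign(-2.8157)*max(|-2.8157| - 3.66, 0) = 0.0
prox(-2.6954) = sign(-2.6954)*max(|-2.6954| - 3.66, 0) = 0.0
prox(x) = [-0.6801, 0.0, 0.0]
||prox(x)||_1 = 0.6801 + 0.0 + 0.0 = 0.6801


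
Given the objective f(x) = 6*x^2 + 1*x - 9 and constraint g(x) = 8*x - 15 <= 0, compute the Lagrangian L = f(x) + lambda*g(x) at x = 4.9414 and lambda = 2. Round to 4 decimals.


Step 1: Evaluate f(x).
f(4.9414) = 6*4.9414^2 + 1*4.9414 - 9 = 142.446
Step 2: Evaluate g(x).
g(4.9414) = 8*4.9414 - 15 = 24.5312
Step 3: Compute Lagrangian.
L = 142.446 + 2*24.5312 = 191.5084


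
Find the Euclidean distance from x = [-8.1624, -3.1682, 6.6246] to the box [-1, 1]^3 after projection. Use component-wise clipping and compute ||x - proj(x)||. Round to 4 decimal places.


Project each component onto [-1, 1].
clip(-8.1624) = -1.0, clip(-3.1682) = -1.0, clip(6.6246) = 1.0
Projection = [-1.0, -1.0, 1.0]
Squared diffs: [51.3, 4.7011, 31.6361]
Distance = sqrt(87.6372) = 9.3615


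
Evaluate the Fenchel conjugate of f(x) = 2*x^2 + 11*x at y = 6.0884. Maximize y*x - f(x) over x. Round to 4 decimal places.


f*(y) = sup_x {y*x - a*x^2 - b*x} = sup_x {(y-b)*x - a*x^2}
FOC: (y - b) - 2a*x = 0 => x* = (y - b)/(2a)
x* = (6.0884 - 11)/(2*2) = -1.2279
f*(6.0884) = (y-b)^2/(4a) = (6.0884 - 11)^2/(4*2)
= 24.1238/8 = 3.0155


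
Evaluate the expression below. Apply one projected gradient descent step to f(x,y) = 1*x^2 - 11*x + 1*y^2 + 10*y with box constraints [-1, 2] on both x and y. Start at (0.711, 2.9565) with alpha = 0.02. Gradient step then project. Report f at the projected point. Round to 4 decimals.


Step 1: Compute gradient at (0.711, 2.9565).
grad_x = 2*1*0.711 - 11 = -9.578
grad_y = 2*1*2.9565 + 10 = 15.913
Step 2: Gradient step.
x_raw = 0.711 - 0.02*-9.578 = 0.9026
y_raw = 2.9565 - 0.02*15.913 = 2.6382
Step 3: Project onto [-1, 2].
x_proj = clip(0.9026) = 0.9026
y_proj = clip(2.6382) = 2.0
Step 4: Evaluate f.
f(0.9026, 2.0) = 14.8865


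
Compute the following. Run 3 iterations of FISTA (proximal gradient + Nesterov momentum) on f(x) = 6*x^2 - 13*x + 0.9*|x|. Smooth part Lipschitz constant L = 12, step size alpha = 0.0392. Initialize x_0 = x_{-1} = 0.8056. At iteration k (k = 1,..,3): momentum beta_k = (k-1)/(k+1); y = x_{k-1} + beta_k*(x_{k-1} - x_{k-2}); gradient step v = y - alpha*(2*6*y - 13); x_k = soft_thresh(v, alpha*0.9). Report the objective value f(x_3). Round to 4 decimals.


FISTA on f(x) = 6*x^2 - 13*x + 0.9*|x|
L = 12, alpha = 0.0392
Iteration 1: beta = 0.0, y = 0.8056 + 0.0*(0.8056 - 0.8056) = 0.8056
  grad(y) = -3.3328, v = y - alpha*grad = 0.9362
  prox(v) = soft_thresh(0.9362, 0.0353) = 0.901
Iteration 2: beta = 0.3333, y = 0.901 + 0.3333*(0.901 - 0.8056) = 0.9328
  grad(y) = -1.8069, v = y - alpha*grad = 1.0036
  prox(v) = soft_thresh(1.0036, 0.0353) = 0.9683
Iteration 3: beta = 0.5, y = 0.9683 + 0.5*(0.9683 - 0.901) = 1.002
  grad(y) = -0.9763, v = y - alpha*grad = 1.0402
  prox(v) = soft_thresh(1.0402, 0.0353) = 1.005
f(x_3) = 6*1.005^2 - 13*1.005 + 0.9*|1.005| = -6.1003


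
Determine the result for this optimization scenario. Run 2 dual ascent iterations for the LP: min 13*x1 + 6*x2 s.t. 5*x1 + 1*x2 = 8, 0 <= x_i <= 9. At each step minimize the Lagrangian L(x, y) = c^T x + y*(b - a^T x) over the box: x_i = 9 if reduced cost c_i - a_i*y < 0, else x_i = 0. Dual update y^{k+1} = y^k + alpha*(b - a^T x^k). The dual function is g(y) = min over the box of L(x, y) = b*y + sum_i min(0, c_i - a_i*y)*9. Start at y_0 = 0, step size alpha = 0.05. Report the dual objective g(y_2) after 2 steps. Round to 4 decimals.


Dual ascent for LP: min 13*x1 + 6*x2, 5*x1 + 1*x2 = 8, 0 <= x_i <= 9
Step 1: y^k = 0.0, reduced costs: (13.0, 6.0)
  x^k = (0.0, 0.0), subgradient = b - a^T x = 8.0
  y^{k+1} = 0.0 + 0.05*8.0 = 0.4
Step 2: y^k = 0.4, reduced costs: (11.0, 5.6)
  x^k = (0.0, 0.0), subgradient = b - a^T x = 8.0
  y^{k+1} = 0.4 + 0.05*8.0 = 0.8
Dual objective at y_2 = 0.8: reduced costs (9.0, 5.2), box minimizer x = (0.0, 0.0)
g(y_2) = b*y + (c1 - a1*y)*x1 + (c2 - a2*y)*x2 = 8*0.8 + 9.0*0.0 + 5.2*0.0 = 6.4 + 0.0 + 0.0 = 6.4


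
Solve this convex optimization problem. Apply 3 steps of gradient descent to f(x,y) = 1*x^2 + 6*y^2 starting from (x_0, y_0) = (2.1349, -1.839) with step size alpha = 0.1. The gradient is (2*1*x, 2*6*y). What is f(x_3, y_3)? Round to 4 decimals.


Gradient descent on f(x,y) = 1*x^2 + 6*y^2.
Starting point: (2.1349, -1.839), alpha = 0.1
Step 1: grad_x = 2*1*2.1349 = 4.2698, grad_y = 2*6*-1.839 = -22.068
  x_1 = 2.1349 - 0.1*4.2698 = 1.7079
  y_1 = -1.839 - 0.1*-22.068 = 0.3678
Step 2: grad_x = 2*1*1.7079 = 3.4158, grad_y = 2*6*0.3678 = 4.4136
  x_2 = 1.7079 - 0.1*3.4158 = 1.3663
  y_2 = 0.3678 - 0.1*4.4136 = -0.0736
Step 3: grad_x = 2*1*1.3663 = 2.7327, grad_y = 2*6*-0.0736 = -0.8827
  x_3 = 1.3663 - 0.1*2.7327 = 1.0931
  y_3 = -0.0736 - 0.1*-0.8827 = 0.0147
f(1.0931, 0.0147) = 1*1.0931^2 + 6*0.0147^2 = 1.1961


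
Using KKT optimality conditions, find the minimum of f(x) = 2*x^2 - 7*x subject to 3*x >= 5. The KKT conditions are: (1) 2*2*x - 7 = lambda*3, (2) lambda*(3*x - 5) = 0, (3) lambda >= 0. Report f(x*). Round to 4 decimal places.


Step 1: Try lambda = 0 (constraint inactive).
Stationarity: 2*2*x - 7 = 0
x* = 7/(2*2) = 1.75
Check constraint: 3*1.75 = 5.25 >= 5 -- satisfied.
Step 2: Compute optimal value.
f(x*) = 2*1.75^2 - 7*1.75 = -6.125


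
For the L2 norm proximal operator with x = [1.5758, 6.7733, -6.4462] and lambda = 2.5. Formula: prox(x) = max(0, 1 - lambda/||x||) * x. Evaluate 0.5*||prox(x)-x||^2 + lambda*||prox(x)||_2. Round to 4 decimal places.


Step 1: Compute ||x||.
||x|| = 9.4823
Step 2: Compute scaling factor.
scale = max(0, 1 - 2.5/9.4823) = 0.7364
Step 3: prox(x) = [1.1603, 4.9875, -4.7467]
||prox(x)|| = 6.9823
Step 4: Proximal objective.
0.5*||prox-x||^2 = 3.125
lambda*||prox|| = 17.4558
Total = 20.5808


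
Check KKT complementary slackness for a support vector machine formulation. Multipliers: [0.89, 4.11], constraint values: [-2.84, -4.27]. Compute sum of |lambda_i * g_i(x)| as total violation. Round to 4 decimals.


KKT complementary slackness check:
lambda_1 * g_1 = 0.89 * -2.84 = -2.5276
lambda_2 * g_2 = 4.11 * -4.27 = -17.5497
Total violation = 2.5276 + 17.5497 = 20.0773


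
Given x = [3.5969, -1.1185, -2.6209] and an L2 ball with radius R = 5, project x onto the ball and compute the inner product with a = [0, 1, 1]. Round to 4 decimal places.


Step 1: Compute ||x|| (intermediates to 6 decimals).
||x|| = sqrt(3.5969^2 + (-1.1185)^2 + (-2.6209)^2) = 4.588883
Step 2: Project.
Since ||x|| <= R, proj = x (no scaling needed).
proj(x) = [3.5969, -1.1185, -2.6209]
Step 3: Dot product.
a^T * proj(x) = 0*3.5969 + 1*(-1.1185) + 1*(-2.6209) = -3.7394


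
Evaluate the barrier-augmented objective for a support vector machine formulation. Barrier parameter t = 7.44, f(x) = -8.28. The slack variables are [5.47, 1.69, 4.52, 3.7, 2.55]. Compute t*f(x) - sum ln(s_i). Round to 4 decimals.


Step 1: Compute log-barrier.
ln values: [1.6993, 0.5247, 1.5085, 1.3083, 0.9361]
phi = -(1.6993 + 0.5247 + 1.5085 + 1.3083 + 0.9361) = -5.9769
Step 2: Compute augmented objective.
t*f(x) = 7.44*-8.28 = -61.6032
Total = -61.6032 - 5.9769 = -67.5801


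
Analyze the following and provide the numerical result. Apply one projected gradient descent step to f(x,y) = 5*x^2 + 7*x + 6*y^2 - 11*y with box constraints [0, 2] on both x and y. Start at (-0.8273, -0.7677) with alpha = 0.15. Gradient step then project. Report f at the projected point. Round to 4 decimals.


Step 1: Compute gradient at (-0.8273, -0.7677).
grad_x = 2*5*-0.8273 + 7 = -1.273
grad_y = 2*6*-0.7677 - 11 = -20.2124
Step 2: Gradient step.
x_raw = -0.8273 - 0.15*-1.273 = -0.6364
y_raw = -0.7677 - 0.15*-20.2124 = 2.2642
Step 3: Project onto [0, 2].
x_proj = clip(-0.6364) = 0.0
y_proj = clip(2.2642) = 2.0
Step 4: Evaluate f.
f(0.0, 2.0) = 2.0


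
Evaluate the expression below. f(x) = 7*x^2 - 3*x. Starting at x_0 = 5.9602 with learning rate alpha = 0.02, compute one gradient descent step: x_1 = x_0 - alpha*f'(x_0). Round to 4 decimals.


We compute the gradient at x_0 and apply the update.
f'(x) = 14*x - 3
f'(5.9602) = 14*5.9602 - 3 = 80.4428
x_1 = 5.9602 - 0.02*80.4428 = 4.3513


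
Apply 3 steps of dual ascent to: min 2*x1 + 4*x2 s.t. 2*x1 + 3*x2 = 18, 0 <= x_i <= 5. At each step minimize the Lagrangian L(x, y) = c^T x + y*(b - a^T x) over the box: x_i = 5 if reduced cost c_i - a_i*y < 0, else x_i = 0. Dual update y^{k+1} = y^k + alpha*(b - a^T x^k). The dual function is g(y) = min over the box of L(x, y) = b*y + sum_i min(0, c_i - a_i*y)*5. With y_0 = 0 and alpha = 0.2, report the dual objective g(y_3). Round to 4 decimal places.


Dual ascent for LP: min 2*x1 + 4*x2, 2*x1 + 3*x2 = 18, 0 <= x_i <= 5
Step 1: y^k = 0.0, reduced costs: (2.0, 4.0)
  x^k = (0.0, 0.0), subgradient = b - a^T x = 18.0
  y^{k+1} = 0.0 + 0.2*18.0 = 3.6
Step 2: y^k = 3.6, reduced costs: (-5.2, -6.8)
  x^k = (5.0, 5.0), subgradient = b - a^T x = -7.0
  y^{k+1} = 3.6 + 0.2*-7.0 = 2.2
Step 3: y^k = 2.2, reduced costs: (-2.4, -2.6)
  x^k = (5.0, 5.0), subgradient = b - a^T x = -7.0
  y^{k+1} = 2.2 + 0.2*-7.0 = 0.8
Dual objective at y_3 = 0.8: reduced costs (0.4, 1.6), box minimizer x = (0.0, 0.0)
g(y_3) = b*y + (c1 - a1*y)*x1 + (c2 - a2*y)*x2 = 18*0.8 + 0.4*0.0 + 1.6*0.0 = 14.4 + 0.0 + 0.0 = 14.4


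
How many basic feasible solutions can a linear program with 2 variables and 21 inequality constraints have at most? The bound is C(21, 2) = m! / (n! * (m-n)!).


Each vertex corresponds to some choice of n active constraints out of m, so the number of vertices is at most C(m, n) = m! / (n!(m-n)!).
m = 21, n = 2
Numerator: 21 * 20
Denominator: 2! = 2
C(21, 2) = 210


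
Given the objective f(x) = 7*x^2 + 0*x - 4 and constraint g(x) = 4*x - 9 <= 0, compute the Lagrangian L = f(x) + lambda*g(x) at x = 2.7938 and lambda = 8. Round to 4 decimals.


Step 1: Evaluate f(x).
f(2.7938) = 7*2.7938^2 + 0*2.7938 - 4 = 50.6372
Step 2: Evaluate g(x).
g(2.7938) = 4*2.7938 - 9 = 2.1752
Step 3: Compute Lagrangian.
L = 50.6372 + 8*2.1752 = 68.0388


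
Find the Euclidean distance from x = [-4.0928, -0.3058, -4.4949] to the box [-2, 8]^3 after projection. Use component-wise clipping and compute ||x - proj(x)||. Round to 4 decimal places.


Project each component onto [-2, 8].
clip(-4.0928) = -2.0, clip(-0.3058) = -0.3058, clip(-4.4949) = -2.0
Projection = [-2.0, -0.3058, -2.0]
Squared diffs: [4.3798, 0.0, 6.2245]
Distance = sqrt(10.6043) = 3.2564


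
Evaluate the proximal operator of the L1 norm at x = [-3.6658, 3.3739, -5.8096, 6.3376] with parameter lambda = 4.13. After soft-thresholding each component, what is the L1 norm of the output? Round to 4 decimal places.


Soft-thresholding with lambda = 4.13:
prox(-3.6658) = sign(-3.6658)*max(|-3.6658| - 4.13, 0) = 0.0
prox(3.3739) = sign(3.3739)*max(|3.3739| - 4.13, 0) = 0.0
prox(-5.8096) = sign(-5.8096)*max(|-5.8096| - 4.13, 0) = -1.6796
prox(6.3376) = sign(6.3376)*max(|6.3376| - 4.13, 0) = 2.2076
prox(x) = [0.0, 0.0, -1.6796, 2.2076]
||prox(x)||_1 = 0.0 + 0.0 + 1.6796 + 2.2076 = 3.8872


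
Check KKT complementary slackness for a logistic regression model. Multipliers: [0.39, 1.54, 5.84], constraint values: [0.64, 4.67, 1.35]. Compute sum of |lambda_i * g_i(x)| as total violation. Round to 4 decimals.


KKT complementary slackness check:
lambda_1 * g_1 = 0.39 * 0.64 = 0.2496
lambda_2 * g_2 = 1.54 * 4.67 = 7.1918
lambda_3 * g_3 = 5.84 * 1.35 = 7.884
Total violation = 0.2496 + 7.1918 + 7.884 = 15.3254


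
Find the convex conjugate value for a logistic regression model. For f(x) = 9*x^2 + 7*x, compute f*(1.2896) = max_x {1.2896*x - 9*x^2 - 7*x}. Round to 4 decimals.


f*(y) = sup_x {y*x - a*x^2 - b*x} = sup_x {(y-b)*x - a*x^2}
FOC: (y - b) - 2a*x = 0 => x* = (y - b)/(2a)
x* = (1.2896 - 7)/(2*9) = -0.3172
f*(1.2896) = (y-b)^2/(4a) = (1.2896 - 7)^2/(4*9)
= 32.6087/36 = 0.9058


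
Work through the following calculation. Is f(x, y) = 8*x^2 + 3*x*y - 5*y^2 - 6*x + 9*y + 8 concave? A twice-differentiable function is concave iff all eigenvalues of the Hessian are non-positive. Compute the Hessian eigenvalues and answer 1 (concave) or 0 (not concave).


The Hessian of f(x,y) = 8*x^2 + 3*x*y - 5*y^2 - 6*x + 9*y + 8 is:
H = [[16, 3], [3, -10]]
Trace = 16 - 10 = 6
Determinant = 16*-10 - (3)^2 = -169
Discriminant = (6)^2 - 4*-169 = 712.0
Eigenvalues: lambda_1 = -10.3417, lambda_2 = 16.3417
The function is not concave.

0


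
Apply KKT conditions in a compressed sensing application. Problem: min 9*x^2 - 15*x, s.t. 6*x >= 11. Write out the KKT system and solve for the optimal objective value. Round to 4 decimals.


Step 1: Try lambda = 0 (constraint inactive).
x_unc = 15/(2*9) = 0.8333
Check: 6*0.8333 = 4.9998 < 11 -- violated!
Step 2: Constraint must be active: 6*x = 11
x* = 11/6 = 1.8333 (rounded; the exact value 11/6 is used below)
lambda = (2*9*(11/6) - 15)/6 = 3.0
Step 3: Compute optimal value.
f(x*) = 9*(11/6)^2 - 15*(11/6) = 2.75


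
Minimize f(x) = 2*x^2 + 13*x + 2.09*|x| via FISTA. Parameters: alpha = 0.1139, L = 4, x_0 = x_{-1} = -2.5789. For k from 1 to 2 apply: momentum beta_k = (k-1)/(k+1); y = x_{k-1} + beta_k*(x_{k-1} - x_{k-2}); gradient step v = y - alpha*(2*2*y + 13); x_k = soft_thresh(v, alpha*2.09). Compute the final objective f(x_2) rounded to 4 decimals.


FISTA on f(x) = 2*x^2 + 13*x + 2.09*|x|
L = 4, alpha = 0.1139
Iteration 1: beta = 0.0, y = -2.5789 + 0.0*(-2.5789 + 2.5789) = -2.5789
  grad(y) = 2.6844, v = y - alpha*grad = -2.8847
  prox(v) = soft_thresh(-2.8847, 0.2381) = -2.6466
Iteration 2: beta = 0.3333, y = -2.6466 + 0.3333*(-2.6466 + 2.5789) = -2.6692
  grad(y) = 2.3233, v = y - alpha*grad = -2.9338
  prox(v) = soft_thresh(-2.9338, 0.2381) = -2.6957
f(x_2) = 2*(-2.6957)^2 + 13*(-2.6957) + 2.09*|-2.6957| = -14.8765


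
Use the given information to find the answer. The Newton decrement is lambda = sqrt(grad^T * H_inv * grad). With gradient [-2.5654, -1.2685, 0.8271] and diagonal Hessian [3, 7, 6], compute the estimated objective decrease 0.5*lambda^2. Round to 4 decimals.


Step 1: H is diagonal, so H^(-1) * g = [-0.8551, -0.1812, 0.1379].
Step 2: g^T H^(-1) g = sum_i g_i^2 / H_ii
  = (-2.5654)^2/3 + (-1.2685)^2/7 + (0.8271)^2/6
  = 2.1938 + 0.2299 + 0.114 = 2.5376
Step 3: Objective decrease = 0.5 * g^T H^(-1) g = 1.2688


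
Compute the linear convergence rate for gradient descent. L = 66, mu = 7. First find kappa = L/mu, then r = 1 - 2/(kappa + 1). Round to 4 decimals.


Step 1: Compute the condition number.
kappa = L/mu = 66/7 = 9.4286
Step 2: Compute the convergence rate.
r = 1 - 2/(kappa + 1) = 1 - 2*mu/(L + mu) = (L - mu)/(L + mu) = 59/73 = 0.8082


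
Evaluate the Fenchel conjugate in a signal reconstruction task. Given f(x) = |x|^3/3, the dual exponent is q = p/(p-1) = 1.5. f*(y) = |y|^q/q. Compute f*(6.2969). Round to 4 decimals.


The conjugate exponent q satisfies 1/p + 1/q = 1.
p = 3, so q = 3/(3 - 1) = 1.5
|y|^q = 6.2969^1.5 = 15.8012
f*(6.2969) = 15.8012 / 1.5 = 10.5341


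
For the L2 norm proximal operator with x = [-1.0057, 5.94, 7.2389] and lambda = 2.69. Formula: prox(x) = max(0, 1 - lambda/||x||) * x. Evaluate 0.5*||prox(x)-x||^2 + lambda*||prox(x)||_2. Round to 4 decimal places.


Step 1: Compute ||x||.
||x|| = 9.4179
Step 2: Compute scaling factor.
scale = max(0, 1 - 2.69/9.4179) = 0.7144
Step 3: prox(x) = [-0.7184, 4.2434, 5.1713]
||prox(x)|| = 6.7279
Step 4: Proximal objective.
0.5*||prox-x||^2 = 3.6181
lambda*||prox|| = 18.0981
Total = 21.7161


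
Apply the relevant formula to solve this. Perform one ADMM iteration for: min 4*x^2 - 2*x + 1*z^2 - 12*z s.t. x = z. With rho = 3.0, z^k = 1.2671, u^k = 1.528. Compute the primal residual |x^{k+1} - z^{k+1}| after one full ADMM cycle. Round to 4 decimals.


ADMM iteration with rho = 3.0, z^k = 1.2671, u^k = 1.528
Step 1: x-update.
Minimize 4*x^2 - 2*x + (3.0/2)*(x - 1.2671 + 1.528)^2
FOC: (2*4 + 3.0)*x = 2 + 3.0*(1.2671 - 1.528)
x^{k+1} = 0.1107
Step 2: z-update.
Minimize 1*z^2 - 12*z + (3.0/2)*(0.1107 - z + 1.528)^2
FOC: (2*1 + 3.0)*z = 12 + 3.0*(0.1107 + 1.528)
z^{k+1} = 3.3832
Step 3: u-update.
u^{k+1} = 1.528 + 0.1107 - 3.3832 = -1.7445
Step 4: Primal residual = |0.1107 - 3.3832| = 3.2725


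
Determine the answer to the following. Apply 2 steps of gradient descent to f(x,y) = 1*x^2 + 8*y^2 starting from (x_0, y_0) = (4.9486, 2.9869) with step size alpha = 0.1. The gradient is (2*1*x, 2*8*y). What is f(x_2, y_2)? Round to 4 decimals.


Gradient descent on f(x,y) = 1*x^2 + 8*y^2.
Starting point: (4.9486, 2.9869), alpha = 0.1
Step 1: grad_x = 2*1*4.9486 = 9.8972, grad_y = 2*8*2.9869 = 47.7904
  x_1 = 4.9486 - 0.1*9.8972 = 3.9589
  y_1 = 2.9869 - 0.1*47.7904 = -1.7921
Step 2: grad_x = 2*1*3.9589 = 7.9178, grad_y = 2*8*-1.7921 = -28.6742
  x_2 = 3.9589 - 0.1*7.9178 = 3.1671
  y_2 = -1.7921 - 0.1*-28.6742 = 1.0753
f(3.1671, 1.0753) = 1*3.1671^2 + 8*1.0753^2 = 19.2804


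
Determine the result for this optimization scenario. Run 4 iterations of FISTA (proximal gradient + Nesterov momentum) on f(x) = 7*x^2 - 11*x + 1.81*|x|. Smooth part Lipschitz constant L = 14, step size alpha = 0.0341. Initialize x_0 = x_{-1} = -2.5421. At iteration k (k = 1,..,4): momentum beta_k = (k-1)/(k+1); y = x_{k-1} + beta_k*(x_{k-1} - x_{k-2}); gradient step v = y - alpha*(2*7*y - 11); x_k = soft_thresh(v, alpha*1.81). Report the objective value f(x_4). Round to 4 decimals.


FISTA on f(x) = 7*x^2 - 11*x + 1.81*|x|
L = 14, alpha = 0.0341
Iteration 1: beta = 0.0, y = -2.5421 + 0.0*(-2.5421 + 2.5421) = -2.5421
  grad(y) = -46.5894, v = y - alpha*grad = -0.9534
  prox(v) = soft_thresh(-0.9534, 0.0617) = -0.8917
Iteration 2: beta = 0.3333, y = -0.8917 + 0.3333*(-0.8917 + 2.5421) = -0.3415
  grad(y) = -15.7816, v = y - alpha*grad = 0.1966
  prox(v) = soft_thresh(0.1966, 0.0617) = 0.1349
Iteration 3: beta = 0.5, y = 0.1349 + 0.5*(0.1349 + 0.8917) = 0.6482
  grad(y) = -1.9255, v = y - alpha*grad = 0.7138
  prox(v) = soft_thresh(0.7138, 0.0617) = 0.6521
Iteration 4: beta = 0.6, y = 0.6521 + 0.6*(0.6521 - 0.1349) = 0.9625
  grad(y) = 2.4743, v = y - alpha*grad = 0.8781
  prox(v) = soft_thresh(0.8781, 0.0617) = 0.8164
f(x_4) = 7*0.8164^2 - 11*0.8164 + 1.81*|0.8164| = -2.8373


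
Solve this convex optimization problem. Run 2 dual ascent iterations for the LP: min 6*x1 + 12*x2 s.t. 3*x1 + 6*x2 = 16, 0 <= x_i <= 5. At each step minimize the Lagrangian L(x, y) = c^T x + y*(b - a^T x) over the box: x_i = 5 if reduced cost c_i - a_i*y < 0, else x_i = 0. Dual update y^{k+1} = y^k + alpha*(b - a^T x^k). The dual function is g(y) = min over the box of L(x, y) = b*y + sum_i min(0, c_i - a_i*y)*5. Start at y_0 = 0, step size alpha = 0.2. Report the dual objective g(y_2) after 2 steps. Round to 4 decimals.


Dual ascent for LP: min 6*x1 + 12*x2, 3*x1 + 6*x2 = 16, 0 <= x_i <= 5
Step 1: y^k = 0.0, reduced costs: (6.0, 12.0)
  x^k = (0.0, 0.0), subgradient = b - a^T x = 16.0
  y^{k+1} = 0.0 + 0.2*16.0 = 3.2
Step 2: y^k = 3.2, reduced costs: (-3.6, -7.2)
  x^k = (5.0, 5.0), subgradient = b - a^T x = -29.0
  y^{k+1} = 3.2 + 0.2*-29.0 = -2.6
Dual objective at y_2 = -2.6: reduced costs (13.8, 27.6), box minimizer x = (0.0, 0.0)
g(y_2) = b*y + (c1 - a1*y)*x1 + (c2 - a2*y)*x2 = 16*(-2.6) + 13.8*0.0 + 27.6*0.0 = -41.6 + 0.0 + 0.0 = -41.6


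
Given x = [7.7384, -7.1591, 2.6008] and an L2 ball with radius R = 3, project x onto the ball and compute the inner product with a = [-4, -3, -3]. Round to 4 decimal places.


Step 1: Compute ||x|| (intermediates to 6 decimals).
||x|| = sqrt(7.7384^2 + (-7.1591)^2 + 2.6008^2) = 10.858163
Step 2: Project.
Since ||x|| > R, scale = R/||x|| = 3/10.858163 = 0.27629, proj(x) = scale * x
proj(x) = [2.138043, -1.977988, 0.718575]
Step 3: Dot product.
a^T * proj(x) = -4*2.138043 - 3*(-1.977988) - 3*0.718575 = -4.7739


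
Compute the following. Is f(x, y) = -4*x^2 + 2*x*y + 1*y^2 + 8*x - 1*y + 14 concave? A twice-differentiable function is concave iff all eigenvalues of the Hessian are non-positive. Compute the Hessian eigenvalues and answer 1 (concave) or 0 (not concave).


The Hessian of f(x,y) = -4*x^2 + 2*x*y + 1*y^2 + 8*x - 1*y + 14 is:
H = [[-8, 2], [2, 2]]
Trace = -8 + 2 = -6
Determinant = -8*2 - (2)^2 = -20
Discriminant = (-6)^2 - 4*-20 = 116.0
Eigenvalues: lambda_1 = -8.3852, lambda_2 = 2.3852
The function is not concave.

0


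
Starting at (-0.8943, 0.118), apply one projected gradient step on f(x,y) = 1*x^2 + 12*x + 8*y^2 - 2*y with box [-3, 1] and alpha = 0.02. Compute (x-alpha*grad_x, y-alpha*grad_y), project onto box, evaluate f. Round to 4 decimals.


Step 1: Compute gradient at (-0.8943, 0.118).
grad_x = 2*1*-0.8943 + 12 = 10.2114
grad_y = 2*8*0.118 - 2 = -0.112
Step 2: Gradient step.
x_raw = -0.8943 - 0.02*10.2114 = -1.0985
y_raw = 0.118 - 0.02*-0.112 = 0.1202
Step 3: Project onto [-3, 1].
x_proj = clip(-1.0985) = -1.0985
y_proj = clip(0.1202) = 0.1202
Step 4: Evaluate f.
f(-1.0985, 0.1202) = -12.1004


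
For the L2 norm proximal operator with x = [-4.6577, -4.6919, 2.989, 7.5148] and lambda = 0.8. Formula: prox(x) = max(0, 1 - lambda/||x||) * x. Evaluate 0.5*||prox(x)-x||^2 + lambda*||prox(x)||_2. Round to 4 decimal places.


Step 1: Compute ||x||.
||x|| = 10.4458
Step 2: Compute scaling factor.
scale = max(0, 1 - 0.8/10.4458) = 0.9234
Step 3: prox(x) = [-4.301, -4.3326, 2.7601, 6.9393]
||prox(x)|| = 9.6458
Step 4: Proximal objective.
0.5*||prox-x||^2 = 0.32
lambda*||prox|| = 7.7166
Total = 8.0366


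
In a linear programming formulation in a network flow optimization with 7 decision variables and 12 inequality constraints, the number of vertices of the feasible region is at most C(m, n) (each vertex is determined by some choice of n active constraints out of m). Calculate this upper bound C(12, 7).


Each vertex corresponds to some choice of n active constraints out of m, so the number of vertices is at most C(m, n) = m! / (n!(m-n)!).
m = 12, n = 7
Numerator: 12 * 11 * 10 * 9 * 8 * 7 * 6
Denominator: 7! = 5040
C(12, 7) = 792


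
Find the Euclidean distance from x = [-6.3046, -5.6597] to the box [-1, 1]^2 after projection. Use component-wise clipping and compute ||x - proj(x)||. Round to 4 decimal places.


Project each component onto [-1, 1].
clip(-6.3046) = -1.0, clip(-5.6597) = -1.0
Projection = [-1.0, -1.0]
Squared diffs: [28.1388, 21.7128]
Distance = sqrt(49.8516) = 7.0606


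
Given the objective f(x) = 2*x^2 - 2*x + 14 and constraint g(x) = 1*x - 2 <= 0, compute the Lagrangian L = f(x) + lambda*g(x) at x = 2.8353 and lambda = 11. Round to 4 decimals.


Step 1: Evaluate f(x).
f(2.8353) = 2*2.8353^2 - 2*2.8353 + 14 = 24.4073
Step 2: Evaluate g(x).
g(2.8353) = 1*2.8353 - 2 = 0.8353
Step 3: Compute Lagrangian.
L = 24.4073 + 11*0.8353 = 33.5956


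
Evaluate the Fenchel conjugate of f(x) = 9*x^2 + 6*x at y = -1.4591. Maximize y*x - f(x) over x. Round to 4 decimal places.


f*(y) = sup_x {y*x - a*x^2 - b*x} = sup_x {(y-b)*x - a*x^2}
FOC: (y - b) - 2a*x = 0 => x* = (y - b)/(2a)
x* = (-1.4591 - 6)/(2*9) = -0.4144
f*(-1.4591) = (y-b)^2/(4a) = (-1.4591 - 6)^2/(4*9)
= 55.6382/36 = 1.5455


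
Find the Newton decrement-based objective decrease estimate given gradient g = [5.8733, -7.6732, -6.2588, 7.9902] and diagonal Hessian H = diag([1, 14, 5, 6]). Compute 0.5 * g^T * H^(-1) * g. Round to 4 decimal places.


Step 1: H is diagonal, so H^(-1) * g = [5.8733, -0.5481, -1.2518, 1.3317].
Step 2: g^T H^(-1) g = sum_i g_i^2 / H_ii
  = (5.8733)^2/1 + (-7.6732)^2/14 + (-6.2588)^2/5 + (7.9902)^2/6
  = 34.4957 + 4.2056 + 7.8345 + 10.6405 = 57.1763
Step 3: Objective decrease = 0.5 * g^T H^(-1) g = 28.5881


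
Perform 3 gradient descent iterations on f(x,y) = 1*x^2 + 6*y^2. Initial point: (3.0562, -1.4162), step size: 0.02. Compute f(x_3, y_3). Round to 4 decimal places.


Gradient descent on f(x,y) = 1*x^2 + 6*y^2.
Starting point: (3.0562, -1.4162), alpha = 0.02
Step 1: grad_x = 2*1*3.0562 = 6.1124, grad_y = 2*6*-1.4162 = -16.9944
  x_1 = 3.0562 - 0.02*6.1124 = 2.934
  y_1 = -1.4162 - 0.02*-16.9944 = -1.0763
Step 2: grad_x = 2*1*2.934 = 5.8679, grad_y = 2*6*-1.0763 = -12.9157
  x_2 = 2.934 - 0.02*5.8679 = 2.8166
  y_2 = -1.0763 - 0.02*-12.9157 = -0.818
Step 3: grad_x = 2*1*2.8166 = 5.6332, grad_y = 2*6*-0.818 = -9.816
  x_3 = 2.8166 - 0.02*5.6332 = 2.7039
  y_3 = -0.818 - 0.02*-9.816 = -0.6217
f(2.7039, -0.6217) = 1*2.7039^2 + 6*(-0.6217)^2 = 9.6301


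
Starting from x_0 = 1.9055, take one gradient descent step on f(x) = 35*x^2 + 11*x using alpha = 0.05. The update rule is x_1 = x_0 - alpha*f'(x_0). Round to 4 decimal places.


We compute the gradient at x_0 and apply the update.
f'(x) = 70*x + 11
f'(1.9055) = 70*1.9055 + 11 = 144.385
x_1 = 1.9055 - 0.05*144.385 = -5.3138


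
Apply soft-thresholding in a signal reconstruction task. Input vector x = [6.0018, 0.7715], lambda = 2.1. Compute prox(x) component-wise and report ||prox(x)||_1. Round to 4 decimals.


Soft-thresholding with lambda = 2.1:
prox(6.0018) = sign(6.0018)*max(|6.0018| - 2.1, 0) = 3.9018
prox(0.7715) = sign(0.7715)*max(|0.7715| - 2.1, 0) = 0.0
prox(x) = [3.9018, 0.0]
||prox(x)||_1 = 3.9018 + 0.0 = 3.9018
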